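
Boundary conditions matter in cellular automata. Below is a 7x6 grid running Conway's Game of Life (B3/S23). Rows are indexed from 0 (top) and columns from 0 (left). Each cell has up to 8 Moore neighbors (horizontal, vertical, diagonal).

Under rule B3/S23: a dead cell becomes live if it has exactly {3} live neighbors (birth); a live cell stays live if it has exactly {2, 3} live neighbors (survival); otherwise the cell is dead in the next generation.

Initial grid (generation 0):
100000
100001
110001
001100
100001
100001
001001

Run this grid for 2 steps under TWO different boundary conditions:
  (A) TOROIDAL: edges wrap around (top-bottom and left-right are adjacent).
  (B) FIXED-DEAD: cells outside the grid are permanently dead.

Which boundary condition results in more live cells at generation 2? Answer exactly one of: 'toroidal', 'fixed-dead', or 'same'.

Answer: toroidal

Derivation:
Under TOROIDAL boundary, generation 2:
110000
001001
011011
001000
111010
011010
011001
Population = 19

Under FIXED-DEAD boundary, generation 2:
000000
100000
101000
101011
111010
000011
000000
Population = 13

Comparison: toroidal=19, fixed-dead=13 -> toroidal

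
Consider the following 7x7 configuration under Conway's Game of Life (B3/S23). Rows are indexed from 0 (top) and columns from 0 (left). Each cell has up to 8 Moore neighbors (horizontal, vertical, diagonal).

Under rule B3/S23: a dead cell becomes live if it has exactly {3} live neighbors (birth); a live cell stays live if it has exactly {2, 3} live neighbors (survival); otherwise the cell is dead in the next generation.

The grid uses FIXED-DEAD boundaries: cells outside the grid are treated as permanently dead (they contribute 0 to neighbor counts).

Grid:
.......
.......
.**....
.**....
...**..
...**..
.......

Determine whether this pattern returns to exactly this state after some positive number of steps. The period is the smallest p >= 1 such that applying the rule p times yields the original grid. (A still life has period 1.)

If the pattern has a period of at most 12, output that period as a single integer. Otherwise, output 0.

Answer: 2

Derivation:
Simulating and comparing each generation to the original:
Gen 0 (original, given above): 8 live cells
Gen 1: 6 live cells, differs from original
Gen 2: 8 live cells, MATCHES original -> period = 2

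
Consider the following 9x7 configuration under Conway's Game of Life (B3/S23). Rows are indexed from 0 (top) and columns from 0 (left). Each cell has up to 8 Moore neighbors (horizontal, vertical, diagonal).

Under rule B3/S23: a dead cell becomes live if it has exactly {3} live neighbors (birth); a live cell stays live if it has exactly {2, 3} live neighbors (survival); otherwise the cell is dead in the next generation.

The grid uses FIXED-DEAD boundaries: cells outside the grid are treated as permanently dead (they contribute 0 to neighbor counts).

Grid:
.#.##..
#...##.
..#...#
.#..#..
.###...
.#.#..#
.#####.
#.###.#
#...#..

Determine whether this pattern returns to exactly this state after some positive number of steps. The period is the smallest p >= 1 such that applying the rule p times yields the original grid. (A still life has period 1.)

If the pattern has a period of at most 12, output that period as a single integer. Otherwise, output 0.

Simulating and comparing each generation to the original:
Gen 0 (original, given above): 28 live cells
Gen 1: 23 live cells, differs from original
Gen 2: 22 live cells, differs from original
Gen 3: 21 live cells, differs from original
Gen 4: 19 live cells, differs from original
Gen 5: 24 live cells, differs from original
Gen 6: 14 live cells, differs from original
Gen 7: 11 live cells, differs from original
Gen 8: 8 live cells, differs from original
Gen 9: 9 live cells, differs from original
Gen 10: 11 live cells, differs from original
Gen 11: 12 live cells, differs from original
Gen 12: 13 live cells, differs from original
No period found within 12 steps.

Answer: 0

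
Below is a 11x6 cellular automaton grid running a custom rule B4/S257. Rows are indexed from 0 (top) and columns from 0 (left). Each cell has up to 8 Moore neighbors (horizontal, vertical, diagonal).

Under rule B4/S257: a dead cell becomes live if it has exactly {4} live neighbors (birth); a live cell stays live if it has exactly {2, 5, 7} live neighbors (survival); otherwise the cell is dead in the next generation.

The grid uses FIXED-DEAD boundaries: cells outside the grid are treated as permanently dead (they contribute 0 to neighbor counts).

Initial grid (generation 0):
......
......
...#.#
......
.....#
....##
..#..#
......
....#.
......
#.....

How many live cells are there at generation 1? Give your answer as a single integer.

Answer: 2

Derivation:
Simulating step by step:
Generation 0 (given above): 9 live cells
Generation 1: 2 live cells
......
......
......
......
.....#
......
.....#
......
......
......
......
Population at generation 1: 2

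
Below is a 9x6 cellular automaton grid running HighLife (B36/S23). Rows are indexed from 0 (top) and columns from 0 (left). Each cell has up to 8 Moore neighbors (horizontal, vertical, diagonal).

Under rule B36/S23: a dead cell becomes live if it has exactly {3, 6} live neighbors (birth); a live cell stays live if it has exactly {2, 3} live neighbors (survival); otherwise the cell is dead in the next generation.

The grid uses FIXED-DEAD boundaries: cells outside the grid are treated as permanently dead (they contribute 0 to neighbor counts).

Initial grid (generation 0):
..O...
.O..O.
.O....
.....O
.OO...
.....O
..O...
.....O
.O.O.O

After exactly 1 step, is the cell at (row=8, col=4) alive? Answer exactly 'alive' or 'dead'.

Answer: alive

Derivation:
Simulating step by step:
Generation 0 (given above): 13 live cells
Generation 1: 9 live cells
......
.OO...
......
.OO...
......
.OO...
......
..O.O.
....O.

Cell (8,4) at generation 1: 1 -> alive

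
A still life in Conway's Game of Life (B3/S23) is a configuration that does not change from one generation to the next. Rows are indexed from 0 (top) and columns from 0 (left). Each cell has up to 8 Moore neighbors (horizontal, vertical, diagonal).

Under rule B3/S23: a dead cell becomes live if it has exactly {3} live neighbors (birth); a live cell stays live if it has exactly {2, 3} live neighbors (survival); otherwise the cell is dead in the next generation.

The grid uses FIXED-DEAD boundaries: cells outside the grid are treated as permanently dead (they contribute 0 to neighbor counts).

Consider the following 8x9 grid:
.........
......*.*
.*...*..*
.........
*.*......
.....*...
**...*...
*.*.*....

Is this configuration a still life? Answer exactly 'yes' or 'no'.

Compute generation 1 and compare to generation 0 (given above):
Generation 1:
.........
.......*.
.......*.
.*.......
.........
*........
**..**...
*........
Cell (1,6) differs: gen0=1 vs gen1=0 -> NOT a still life.

Answer: no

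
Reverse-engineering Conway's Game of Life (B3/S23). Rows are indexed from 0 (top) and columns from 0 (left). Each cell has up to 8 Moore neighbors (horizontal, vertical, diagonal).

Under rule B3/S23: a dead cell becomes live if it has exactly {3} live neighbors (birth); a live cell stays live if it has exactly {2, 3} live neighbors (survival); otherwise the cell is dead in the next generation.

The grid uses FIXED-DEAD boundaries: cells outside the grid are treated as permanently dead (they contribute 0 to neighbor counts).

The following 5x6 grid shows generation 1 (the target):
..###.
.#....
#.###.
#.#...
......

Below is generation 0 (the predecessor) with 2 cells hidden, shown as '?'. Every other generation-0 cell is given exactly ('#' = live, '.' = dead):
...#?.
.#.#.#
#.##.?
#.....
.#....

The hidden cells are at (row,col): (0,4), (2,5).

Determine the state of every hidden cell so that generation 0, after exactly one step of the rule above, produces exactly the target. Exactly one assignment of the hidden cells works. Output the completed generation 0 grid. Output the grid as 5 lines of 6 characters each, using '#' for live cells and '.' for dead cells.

Answer: ...##.
.#.#.#
#.##..
#.....
.#....

Derivation:
Hidden generation-0 cells (in order): (0,4), (2,5).
A hidden cell only influences target cells in its own 3x3 neighborhood. Try each of the 2^2 = 4 assignments, step the completed generation 0 forward once under B3/S23, and compare with the target:
  (0,4)=. (2,5)=. -> step gives (0,3)='.' but target has '#' -> reject
  (0,4)=. (2,5)=# -> step gives (0,3)='.' but target has '#' -> reject
  (0,4)=# (2,5)=. -> step reproduces the target at every cell -> ACCEPT
  (0,4)=# (2,5)=# -> step gives (1,5)='#' but target has '.' -> reject
Unique solution: (0,4)=live, (2,5)=dead.
Check: live-neighbor counts of every cell in the completed generation 0:
113232
225451
243231
243210
211000
Applying B3/S23 to generation 0 with these counts gives:
..###.
.#....
#.###.
#.#...
......
which matches the target exactly.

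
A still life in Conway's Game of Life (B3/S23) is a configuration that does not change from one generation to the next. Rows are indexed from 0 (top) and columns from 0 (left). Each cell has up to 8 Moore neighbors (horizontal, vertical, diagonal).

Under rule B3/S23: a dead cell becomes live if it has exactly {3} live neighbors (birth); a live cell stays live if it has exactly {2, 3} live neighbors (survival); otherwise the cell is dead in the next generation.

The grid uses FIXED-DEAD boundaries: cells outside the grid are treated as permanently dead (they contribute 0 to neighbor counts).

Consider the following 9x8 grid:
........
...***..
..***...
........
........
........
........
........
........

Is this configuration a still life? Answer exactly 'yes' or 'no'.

Compute generation 1 and compare to generation 0 (given above):
Generation 1:
....*...
..*..*..
..*..*..
...*....
........
........
........
........
........
Cell (0,4) differs: gen0=0 vs gen1=1 -> NOT a still life.

Answer: no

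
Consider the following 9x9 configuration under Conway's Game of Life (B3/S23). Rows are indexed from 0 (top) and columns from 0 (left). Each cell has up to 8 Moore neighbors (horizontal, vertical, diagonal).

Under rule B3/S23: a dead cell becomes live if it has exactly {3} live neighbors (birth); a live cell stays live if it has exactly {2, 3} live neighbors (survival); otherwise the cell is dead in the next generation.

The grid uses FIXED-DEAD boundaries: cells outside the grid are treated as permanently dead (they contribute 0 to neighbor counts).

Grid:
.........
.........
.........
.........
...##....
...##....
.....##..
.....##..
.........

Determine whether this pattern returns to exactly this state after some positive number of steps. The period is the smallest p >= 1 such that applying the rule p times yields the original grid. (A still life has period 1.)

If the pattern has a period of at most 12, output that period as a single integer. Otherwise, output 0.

Simulating and comparing each generation to the original:
Gen 0 (original, given above): 8 live cells
Gen 1: 6 live cells, differs from original
Gen 2: 8 live cells, MATCHES original -> period = 2

Answer: 2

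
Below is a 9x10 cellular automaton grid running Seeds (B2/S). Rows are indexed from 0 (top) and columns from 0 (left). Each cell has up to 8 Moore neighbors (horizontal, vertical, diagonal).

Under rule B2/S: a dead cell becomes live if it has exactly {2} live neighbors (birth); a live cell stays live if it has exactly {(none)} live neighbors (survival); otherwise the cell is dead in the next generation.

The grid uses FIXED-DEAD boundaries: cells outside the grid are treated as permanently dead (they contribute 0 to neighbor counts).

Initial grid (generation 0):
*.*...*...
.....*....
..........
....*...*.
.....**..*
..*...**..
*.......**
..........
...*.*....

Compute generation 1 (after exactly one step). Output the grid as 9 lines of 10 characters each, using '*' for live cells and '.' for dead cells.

Simulating step by step:
Generation 0 (given above): 17 live cells
Generation 1: 18 live cells
(generation 1 grid is the final answer)

Answer: .*...*....
.*....*...
....**....
......**.*
...**.....
.*........
.*....*...
....*...**
....*.....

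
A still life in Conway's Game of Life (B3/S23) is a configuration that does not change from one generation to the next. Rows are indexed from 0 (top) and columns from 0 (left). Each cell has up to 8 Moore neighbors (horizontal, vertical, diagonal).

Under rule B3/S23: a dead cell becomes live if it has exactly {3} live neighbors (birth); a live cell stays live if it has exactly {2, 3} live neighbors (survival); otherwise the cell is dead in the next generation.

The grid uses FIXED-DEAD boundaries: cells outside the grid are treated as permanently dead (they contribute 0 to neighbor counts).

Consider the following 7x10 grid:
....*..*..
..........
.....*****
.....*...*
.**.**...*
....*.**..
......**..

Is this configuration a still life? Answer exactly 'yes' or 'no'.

Answer: no

Derivation:
Compute generation 1 and compare to generation 0 (given above):
Generation 1:
..........
.....*....
.....*****
.......*.*
...**...*.
...**..**.
.....***..
Cell (0,4) differs: gen0=1 vs gen1=0 -> NOT a still life.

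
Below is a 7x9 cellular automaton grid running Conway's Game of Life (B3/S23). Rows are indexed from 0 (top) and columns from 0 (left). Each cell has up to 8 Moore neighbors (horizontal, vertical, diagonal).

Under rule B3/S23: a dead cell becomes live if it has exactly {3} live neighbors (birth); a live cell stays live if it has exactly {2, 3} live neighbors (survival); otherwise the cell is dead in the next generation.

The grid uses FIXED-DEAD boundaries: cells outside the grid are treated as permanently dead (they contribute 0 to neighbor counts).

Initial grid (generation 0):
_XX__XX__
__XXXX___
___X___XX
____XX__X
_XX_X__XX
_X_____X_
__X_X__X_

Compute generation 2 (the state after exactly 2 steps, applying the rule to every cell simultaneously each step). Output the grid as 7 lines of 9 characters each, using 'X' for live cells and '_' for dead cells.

Answer: _XX__XX__
_X___X__X
_XXXX___X
_________
_X______X
_X_XX___X
_________

Derivation:
Simulating step by step:
Generation 0 (given above): 24 live cells
Generation 1: 26 live cells
_XX__XX__
_X___X_X_
__X___XXX
__X_XXX__
_XXXXXXXX
_X____XX_
_________
Generation 2: 18 live cells
(generation 2 grid is the final answer)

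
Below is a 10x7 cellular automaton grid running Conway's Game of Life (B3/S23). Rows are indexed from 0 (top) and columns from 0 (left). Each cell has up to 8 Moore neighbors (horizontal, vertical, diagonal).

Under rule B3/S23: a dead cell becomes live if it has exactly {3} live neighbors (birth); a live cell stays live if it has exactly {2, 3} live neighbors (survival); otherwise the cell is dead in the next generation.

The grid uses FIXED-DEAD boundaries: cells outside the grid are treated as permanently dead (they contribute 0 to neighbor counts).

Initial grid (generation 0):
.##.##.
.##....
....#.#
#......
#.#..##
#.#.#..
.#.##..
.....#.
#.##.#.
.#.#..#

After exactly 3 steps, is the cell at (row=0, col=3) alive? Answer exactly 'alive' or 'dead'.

Answer: dead

Derivation:
Simulating step by step:
Generation 0 (given above): 27 live cells
Generation 1: 30 live cells
.###...
.##.#..
.#.....
.#....#
#..#.#.
#.#.#..
.#####.
.#...#.
.###.##
.#.##..
Generation 2: 26 live cells
.#.#...
#......
##.....
###....
#.####.
#......
#....#.
#......
##.#.##
.#.###.
Generation 3: 27 live cells
.......
#.#....
..#....
....#..
#.###..
#..#.#.
##.....
#...###
##.#.##
##.#.##

Cell (0,3) at generation 3: 0 -> dead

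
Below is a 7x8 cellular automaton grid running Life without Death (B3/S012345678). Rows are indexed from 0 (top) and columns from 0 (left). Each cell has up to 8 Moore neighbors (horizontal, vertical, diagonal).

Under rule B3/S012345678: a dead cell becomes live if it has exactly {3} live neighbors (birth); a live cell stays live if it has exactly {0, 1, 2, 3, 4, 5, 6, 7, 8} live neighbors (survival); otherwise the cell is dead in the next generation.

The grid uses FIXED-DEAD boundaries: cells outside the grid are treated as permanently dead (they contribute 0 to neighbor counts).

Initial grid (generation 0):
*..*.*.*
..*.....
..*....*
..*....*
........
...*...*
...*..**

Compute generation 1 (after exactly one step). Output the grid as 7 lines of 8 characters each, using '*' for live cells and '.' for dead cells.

Simulating step by step:
Generation 0 (given above): 14 live cells
Generation 1: 20 live cells
(generation 1 grid is the final answer)

Answer: *..*.*.*
.***..*.
.***...*
..*....*
........
...*..**
...*..**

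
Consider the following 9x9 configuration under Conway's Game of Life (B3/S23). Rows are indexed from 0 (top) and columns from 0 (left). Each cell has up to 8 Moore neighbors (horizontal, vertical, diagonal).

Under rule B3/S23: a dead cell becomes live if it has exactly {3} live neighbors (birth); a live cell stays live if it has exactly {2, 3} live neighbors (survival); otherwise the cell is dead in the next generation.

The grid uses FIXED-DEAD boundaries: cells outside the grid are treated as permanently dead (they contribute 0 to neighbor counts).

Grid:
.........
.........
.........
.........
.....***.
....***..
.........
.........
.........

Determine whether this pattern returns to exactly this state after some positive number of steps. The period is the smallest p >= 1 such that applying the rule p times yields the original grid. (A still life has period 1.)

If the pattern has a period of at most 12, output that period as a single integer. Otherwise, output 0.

Answer: 2

Derivation:
Simulating and comparing each generation to the original:
Gen 0 (original, given above): 6 live cells
Gen 1: 6 live cells, differs from original
Gen 2: 6 live cells, MATCHES original -> period = 2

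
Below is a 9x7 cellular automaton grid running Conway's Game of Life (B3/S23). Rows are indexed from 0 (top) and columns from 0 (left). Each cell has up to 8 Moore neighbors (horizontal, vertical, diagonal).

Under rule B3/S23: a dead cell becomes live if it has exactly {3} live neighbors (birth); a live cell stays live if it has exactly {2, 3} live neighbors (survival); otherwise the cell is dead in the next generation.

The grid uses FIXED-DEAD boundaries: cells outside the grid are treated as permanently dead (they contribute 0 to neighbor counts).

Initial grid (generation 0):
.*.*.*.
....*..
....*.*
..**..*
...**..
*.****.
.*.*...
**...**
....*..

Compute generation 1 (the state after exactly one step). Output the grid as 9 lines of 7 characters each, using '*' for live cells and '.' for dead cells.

Simulating step by step:
Generation 0 (given above): 23 live cells
Generation 1: 16 live cells
(generation 1 grid is the final answer)

Answer: ....*..
...**..
....*..
..*....
.*.....
.*...*.
...*..*
***.**.
.....*.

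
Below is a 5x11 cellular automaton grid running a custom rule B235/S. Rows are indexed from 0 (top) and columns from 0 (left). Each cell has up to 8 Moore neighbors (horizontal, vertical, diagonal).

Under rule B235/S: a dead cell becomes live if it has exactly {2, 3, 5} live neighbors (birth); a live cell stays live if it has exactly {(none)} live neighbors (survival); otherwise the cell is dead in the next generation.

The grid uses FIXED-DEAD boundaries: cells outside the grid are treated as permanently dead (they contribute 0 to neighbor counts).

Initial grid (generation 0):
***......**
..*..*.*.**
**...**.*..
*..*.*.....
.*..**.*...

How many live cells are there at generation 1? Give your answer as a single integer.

Simulating step by step:
Generation 0 (given above): 22 live cells
Generation 1: 19 live cells
...*..*.*..
...**......
..**...*.**
..*.*.***..
*.**..*....
Population at generation 1: 19

Answer: 19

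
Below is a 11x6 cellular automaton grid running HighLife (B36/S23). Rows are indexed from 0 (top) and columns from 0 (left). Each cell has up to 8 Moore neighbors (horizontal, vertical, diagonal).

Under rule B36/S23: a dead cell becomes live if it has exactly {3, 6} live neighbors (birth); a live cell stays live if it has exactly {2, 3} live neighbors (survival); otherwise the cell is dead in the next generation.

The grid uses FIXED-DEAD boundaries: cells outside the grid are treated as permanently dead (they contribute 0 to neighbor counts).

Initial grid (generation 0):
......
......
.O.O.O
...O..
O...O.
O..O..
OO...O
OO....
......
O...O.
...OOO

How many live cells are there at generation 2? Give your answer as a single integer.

Answer: 17

Derivation:
Simulating step by step:
Generation 0 (given above): 18 live cells
Generation 1: 19 live cells
......
......
..O.O.
..OO..
...OO.
O...O.
..O...
OO....
OO....
...OOO
...OOO
Generation 2: 17 live cells
......
......
..O...
..O...
..O.O.
....O.
O.....
O.O...
OOO.O.
..OO.O
...O.O
Population at generation 2: 17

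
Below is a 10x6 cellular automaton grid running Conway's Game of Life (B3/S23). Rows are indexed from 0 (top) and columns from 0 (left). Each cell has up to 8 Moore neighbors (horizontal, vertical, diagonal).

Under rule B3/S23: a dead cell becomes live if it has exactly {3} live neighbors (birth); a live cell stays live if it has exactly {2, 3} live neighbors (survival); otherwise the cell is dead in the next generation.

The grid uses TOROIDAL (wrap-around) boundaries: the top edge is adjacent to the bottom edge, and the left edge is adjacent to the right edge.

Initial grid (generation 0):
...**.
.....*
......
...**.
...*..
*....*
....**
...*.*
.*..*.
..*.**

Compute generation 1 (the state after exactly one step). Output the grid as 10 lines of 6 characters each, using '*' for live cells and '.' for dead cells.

Answer: ...*..
....*.
....*.
...**.
...*.*
*....*
......
*..*.*
*.*...
..*..*

Derivation:
Simulating step by step:
Generation 0 (given above): 17 live cells
Generation 1: 16 live cells
(generation 1 grid is the final answer)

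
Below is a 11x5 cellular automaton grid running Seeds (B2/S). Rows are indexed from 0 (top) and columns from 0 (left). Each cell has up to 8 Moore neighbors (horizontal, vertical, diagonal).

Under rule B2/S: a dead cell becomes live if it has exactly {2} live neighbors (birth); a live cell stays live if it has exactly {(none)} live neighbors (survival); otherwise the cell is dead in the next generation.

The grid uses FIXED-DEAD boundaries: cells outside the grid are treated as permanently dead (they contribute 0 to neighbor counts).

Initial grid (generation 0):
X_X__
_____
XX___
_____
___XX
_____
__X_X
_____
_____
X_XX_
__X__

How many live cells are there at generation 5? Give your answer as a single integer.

Simulating step by step:
Generation 0 (given above): 12 live cells
Generation 1: 13 live cells
_X___
__X__
_____
XXXXX
_____
__X__
___X_
___X_
_XXX_
_____
_____
Generation 2: 12 live cells
__X__
_X___
X___X
_____
X___X
___X_
____X
_X___
____X
_X_X_
_____
Generation 3: 20 live cells
_X___
X_XX_
_X___
XX_XX
___X_
_____
__XX_
___XX
XX_X_
__X_X
__X__
Generation 4: 8 live cells
X__X_
_____
_____
_____
XX___
____X
_____
X____
_____
X____
_X___
Generation 5: 8 live cells
_____
_____
_____
XX___
_____
XX___
_____
_____
XX___
_X___
X____
Population at generation 5: 8

Answer: 8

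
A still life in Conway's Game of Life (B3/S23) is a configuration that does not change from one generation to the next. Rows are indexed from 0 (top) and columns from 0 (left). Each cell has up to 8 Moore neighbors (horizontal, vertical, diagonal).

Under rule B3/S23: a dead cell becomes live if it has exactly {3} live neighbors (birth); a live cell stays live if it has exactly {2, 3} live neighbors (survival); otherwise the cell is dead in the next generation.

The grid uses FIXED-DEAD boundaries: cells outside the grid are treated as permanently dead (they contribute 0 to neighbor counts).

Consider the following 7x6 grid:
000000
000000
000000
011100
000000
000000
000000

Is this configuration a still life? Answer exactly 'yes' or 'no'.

Compute generation 1 and compare to generation 0 (given above):
Generation 1:
000000
000000
001000
001000
001000
000000
000000
Cell (2,2) differs: gen0=0 vs gen1=1 -> NOT a still life.

Answer: no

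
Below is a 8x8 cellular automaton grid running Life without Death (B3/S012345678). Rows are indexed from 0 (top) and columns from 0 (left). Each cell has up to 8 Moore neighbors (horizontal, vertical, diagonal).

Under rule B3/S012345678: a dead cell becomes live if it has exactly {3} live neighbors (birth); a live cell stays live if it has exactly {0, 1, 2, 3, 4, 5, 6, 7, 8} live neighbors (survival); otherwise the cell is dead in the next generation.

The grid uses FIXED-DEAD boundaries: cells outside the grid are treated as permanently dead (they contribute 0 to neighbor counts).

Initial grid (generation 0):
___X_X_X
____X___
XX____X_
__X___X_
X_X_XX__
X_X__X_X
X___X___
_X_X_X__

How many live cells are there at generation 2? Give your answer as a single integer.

Answer: 42

Derivation:
Simulating step by step:
Generation 0 (given above): 22 live cells
Generation 1: 34 live cells
___XXX_X
____XXX_
XX___XX_
X_XX__X_
X_X_XX__
X_X__XXX
X_XXXXX_
_X_XXX__
Generation 2: 42 live cells
___XXX_X
___XXXXX
XXXX_XXX
X_XX__X_
X_X_XX_X
X_X__XXX
X_XXXXXX
_X_XXXX_
Population at generation 2: 42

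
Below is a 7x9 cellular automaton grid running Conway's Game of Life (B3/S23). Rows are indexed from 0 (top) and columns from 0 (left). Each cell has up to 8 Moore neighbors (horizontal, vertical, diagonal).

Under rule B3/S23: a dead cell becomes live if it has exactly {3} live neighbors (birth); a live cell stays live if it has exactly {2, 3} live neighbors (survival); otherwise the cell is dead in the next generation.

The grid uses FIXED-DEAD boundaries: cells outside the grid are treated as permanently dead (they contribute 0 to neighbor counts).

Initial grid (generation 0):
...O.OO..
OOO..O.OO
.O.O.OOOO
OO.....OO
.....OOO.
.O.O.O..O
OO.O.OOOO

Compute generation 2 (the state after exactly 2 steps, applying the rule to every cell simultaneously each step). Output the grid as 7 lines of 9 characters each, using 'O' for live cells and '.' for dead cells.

Simulating step by step:
Generation 0 (given above): 33 live cells
Generation 1: 30 live cells
.OO.OOOO.
OO.O....O
....OO...
OOO.O....
OOO.OO...
OO......O
OO...OOOO
Generation 2: 25 live cells
(generation 2 grid is the final answer)

Answer: OOOOOOOO.
OO.O...O.
....OO...
O.O......
....OO...
....O...O
OO....OOO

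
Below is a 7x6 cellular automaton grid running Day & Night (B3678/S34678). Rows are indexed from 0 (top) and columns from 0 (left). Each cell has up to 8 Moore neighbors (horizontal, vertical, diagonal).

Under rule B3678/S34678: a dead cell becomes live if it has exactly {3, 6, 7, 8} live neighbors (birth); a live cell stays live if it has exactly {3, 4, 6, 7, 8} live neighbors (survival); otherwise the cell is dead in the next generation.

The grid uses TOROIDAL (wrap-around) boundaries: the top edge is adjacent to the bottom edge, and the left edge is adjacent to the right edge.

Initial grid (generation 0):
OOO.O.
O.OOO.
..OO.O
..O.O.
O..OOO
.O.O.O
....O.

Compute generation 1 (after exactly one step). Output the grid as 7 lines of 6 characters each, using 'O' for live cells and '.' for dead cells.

Simulating step by step:
Generation 0 (given above): 21 live cells
Generation 1: 24 live cells
(generation 1 grid is the final answer)

Answer: .OOOO.
OO.OO.
..OO.O
OOOO..
OO.O.O
..OOOO
....O.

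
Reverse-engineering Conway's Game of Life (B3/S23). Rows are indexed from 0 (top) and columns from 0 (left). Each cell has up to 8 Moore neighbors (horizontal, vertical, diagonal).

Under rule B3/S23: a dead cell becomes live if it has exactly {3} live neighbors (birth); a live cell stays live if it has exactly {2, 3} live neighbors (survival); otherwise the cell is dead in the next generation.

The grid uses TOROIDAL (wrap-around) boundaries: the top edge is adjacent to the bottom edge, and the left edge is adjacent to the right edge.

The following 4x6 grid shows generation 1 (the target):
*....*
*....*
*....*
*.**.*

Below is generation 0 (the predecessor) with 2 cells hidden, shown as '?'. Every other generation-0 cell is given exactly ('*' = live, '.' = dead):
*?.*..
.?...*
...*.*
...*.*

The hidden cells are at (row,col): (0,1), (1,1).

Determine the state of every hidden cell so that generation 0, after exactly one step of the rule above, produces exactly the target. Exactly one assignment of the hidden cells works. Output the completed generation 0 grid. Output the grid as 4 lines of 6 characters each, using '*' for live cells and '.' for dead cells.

Answer: *..*..
.....*
...*.*
...*.*

Derivation:
Hidden generation-0 cells (in order): (0,1), (1,1).
A hidden cell only influences target cells in its own 3x3 neighborhood. Try each of the 2^2 = 4 assignments, step the completed generation 0 forward once under B3/S23, and compare with the target:
  (0,1)=. (1,1)=. -> step reproduces the target at every cell -> ACCEPT
  (0,1)=. (1,1)=* -> step gives (0,2)='*' but target has '.' -> reject
  (0,1)=* (1,1)=. -> step gives (0,2)='*' but target has '.' -> reject
  (0,1)=* (1,1)=* -> step gives (0,0)='.' but target has '*' -> reject
Unique solution: (0,1)=dead, (1,1)=dead.
Check: live-neighbor counts of every cell in the completed generation 0:
212143
312242
302152
313252
Applying B3/S23 to generation 0 with these counts gives:
*....*
*....*
*....*
*.**.*
which matches the target exactly.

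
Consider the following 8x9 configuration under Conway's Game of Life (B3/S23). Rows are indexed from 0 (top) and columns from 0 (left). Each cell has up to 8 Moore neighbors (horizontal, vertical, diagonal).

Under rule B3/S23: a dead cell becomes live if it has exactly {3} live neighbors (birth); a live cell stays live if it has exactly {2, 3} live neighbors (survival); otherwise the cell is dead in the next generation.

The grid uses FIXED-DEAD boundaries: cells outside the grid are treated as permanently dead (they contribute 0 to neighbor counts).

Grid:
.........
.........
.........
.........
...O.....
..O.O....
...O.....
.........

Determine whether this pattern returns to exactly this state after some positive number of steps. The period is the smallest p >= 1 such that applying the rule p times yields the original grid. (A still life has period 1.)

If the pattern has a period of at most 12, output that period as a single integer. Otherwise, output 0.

Answer: 1

Derivation:
Simulating and comparing each generation to the original:
Gen 0 (original, given above): 4 live cells
Gen 1: 4 live cells, MATCHES original -> period = 1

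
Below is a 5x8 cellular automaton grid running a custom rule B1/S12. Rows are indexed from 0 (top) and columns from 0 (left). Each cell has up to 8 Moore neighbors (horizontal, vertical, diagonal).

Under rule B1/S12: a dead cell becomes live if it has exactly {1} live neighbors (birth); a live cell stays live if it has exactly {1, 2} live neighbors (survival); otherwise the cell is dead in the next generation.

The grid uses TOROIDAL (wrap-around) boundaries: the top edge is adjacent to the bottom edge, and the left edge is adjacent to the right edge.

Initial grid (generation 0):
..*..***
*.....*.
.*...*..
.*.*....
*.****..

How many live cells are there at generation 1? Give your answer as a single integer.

Answer: 8

Derivation:
Simulating step by step:
Generation 0 (given above): 15 live cells
Generation 1: 8 live cells
..*.....
*..*....
.*.*.*..
.......*
*.......
Population at generation 1: 8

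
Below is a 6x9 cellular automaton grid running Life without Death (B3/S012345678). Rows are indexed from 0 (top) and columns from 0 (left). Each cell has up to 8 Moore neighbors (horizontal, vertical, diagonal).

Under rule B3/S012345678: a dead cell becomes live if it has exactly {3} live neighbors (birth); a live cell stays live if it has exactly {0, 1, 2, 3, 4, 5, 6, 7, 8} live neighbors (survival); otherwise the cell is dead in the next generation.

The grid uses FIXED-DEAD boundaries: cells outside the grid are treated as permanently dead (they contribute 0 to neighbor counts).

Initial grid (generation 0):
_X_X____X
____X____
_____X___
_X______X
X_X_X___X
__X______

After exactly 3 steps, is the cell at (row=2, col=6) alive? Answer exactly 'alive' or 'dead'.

Answer: dead

Derivation:
Simulating step by step:
Generation 0 (given above): 12 live cells
Generation 1: 15 live cells
_X_X____X
____X____
_____X___
_X______X
X_XXX___X
_XXX_____
Generation 2: 19 live cells
_X_X____X
____X____
_____X___
_XXXX___X
X_XXX___X
_XXXX____
Generation 3: 22 live cells
_X_X____X
____X____
__X__X___
_XXXXX__X
X_XXXX__X
_XXXX____

Cell (2,6) at generation 3: 0 -> dead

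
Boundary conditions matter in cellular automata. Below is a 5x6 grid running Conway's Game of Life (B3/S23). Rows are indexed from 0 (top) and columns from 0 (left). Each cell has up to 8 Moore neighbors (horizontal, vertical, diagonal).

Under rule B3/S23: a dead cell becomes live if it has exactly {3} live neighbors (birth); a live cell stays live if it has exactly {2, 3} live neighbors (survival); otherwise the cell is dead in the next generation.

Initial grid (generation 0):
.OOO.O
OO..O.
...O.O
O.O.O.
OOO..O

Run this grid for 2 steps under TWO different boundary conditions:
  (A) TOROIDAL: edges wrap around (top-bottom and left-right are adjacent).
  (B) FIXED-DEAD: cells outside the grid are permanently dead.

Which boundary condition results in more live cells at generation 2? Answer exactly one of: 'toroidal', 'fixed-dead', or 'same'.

Answer: fixed-dead

Derivation:
Under TOROIDAL boundary, generation 2:
......
...O..
.OOO..
..O...
...O..
Population = 6

Under FIXED-DEAD boundary, generation 2:
O.OOO.
.....O
O.OO.O
O....O
..OOO.
Population = 14

Comparison: toroidal=6, fixed-dead=14 -> fixed-dead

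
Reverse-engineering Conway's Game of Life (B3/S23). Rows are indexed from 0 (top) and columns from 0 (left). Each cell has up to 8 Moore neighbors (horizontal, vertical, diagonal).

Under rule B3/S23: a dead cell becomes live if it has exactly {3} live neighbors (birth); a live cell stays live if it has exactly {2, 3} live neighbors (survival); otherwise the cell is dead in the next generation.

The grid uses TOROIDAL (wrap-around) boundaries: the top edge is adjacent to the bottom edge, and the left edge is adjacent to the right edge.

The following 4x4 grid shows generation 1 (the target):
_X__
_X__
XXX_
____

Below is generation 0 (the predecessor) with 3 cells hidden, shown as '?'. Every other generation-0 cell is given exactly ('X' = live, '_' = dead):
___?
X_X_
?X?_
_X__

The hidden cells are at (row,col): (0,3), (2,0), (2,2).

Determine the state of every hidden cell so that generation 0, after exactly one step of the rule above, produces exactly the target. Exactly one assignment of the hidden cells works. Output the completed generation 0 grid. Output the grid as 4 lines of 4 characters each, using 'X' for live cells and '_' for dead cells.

Answer: ____
X_X_
_X__
_X__

Derivation:
Hidden generation-0 cells (in order): (0,3), (2,0), (2,2).
A hidden cell only influences target cells in its own 3x3 neighborhood. Try each of the 2^3 = 8 assignments, step the completed generation 0 forward once under B3/S23, and compare with the target:
  (0,3)=_ (2,0)=_ (2,2)=_ -> step reproduces the target at every cell -> ACCEPT
  (0,3)=_ (2,0)=_ (2,2)=X -> step gives (1,1)='_' but target has 'X' -> reject
  (0,3)=_ (2,0)=X (2,2)=_ -> step gives (1,0)='X' but target has '_' -> reject
  (0,3)=_ (2,0)=X (2,2)=X -> step gives (1,0)='X' but target has '_' -> reject
  (0,3)=X (2,0)=_ (2,2)=_ -> step gives (0,0)='X' but target has '_' -> reject
  (0,3)=X (2,0)=_ (2,2)=X -> step gives (0,0)='X' but target has '_' -> reject
  (0,3)=X (2,0)=X (2,2)=_ -> step gives (0,0)='X' but target has '_' -> reject
  (0,3)=X (2,0)=X (2,2)=X -> step gives (0,0)='X' but target has '_' -> reject
Unique solution: (0,3)=dead, (2,0)=dead, (2,2)=dead.
Check: live-neighbor counts of every cell in the completed generation 0:
2322
1312
3332
2120
Applying B3/S23 to generation 0 with these counts gives:
_X__
_X__
XXX_
____
which matches the target exactly.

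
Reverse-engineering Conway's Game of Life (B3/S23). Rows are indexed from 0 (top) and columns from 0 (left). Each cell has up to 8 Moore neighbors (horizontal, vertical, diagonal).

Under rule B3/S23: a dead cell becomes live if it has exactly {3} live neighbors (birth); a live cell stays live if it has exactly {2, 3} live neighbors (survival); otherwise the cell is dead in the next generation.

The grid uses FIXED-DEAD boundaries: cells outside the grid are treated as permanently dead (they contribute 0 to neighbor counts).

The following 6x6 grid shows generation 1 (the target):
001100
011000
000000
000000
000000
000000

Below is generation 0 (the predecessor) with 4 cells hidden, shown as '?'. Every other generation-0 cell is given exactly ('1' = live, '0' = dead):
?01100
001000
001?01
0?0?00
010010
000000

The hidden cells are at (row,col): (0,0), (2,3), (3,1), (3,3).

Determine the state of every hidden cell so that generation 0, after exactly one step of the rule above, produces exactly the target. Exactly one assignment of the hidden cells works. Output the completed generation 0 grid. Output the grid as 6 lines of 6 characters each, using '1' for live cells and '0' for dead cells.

Answer: 001100
001000
001001
000000
010010
000000

Derivation:
Hidden generation-0 cells (in order): (0,0), (2,3), (3,1), (3,3).
A hidden cell only influences target cells in its own 3x3 neighborhood. Try each of the 2^4 = 16 assignments, step the completed generation 0 forward once under B3/S23, and compare with the target:
  (0,0)=0 (2,3)=0 (3,1)=0 (3,3)=0 -> step reproduces the target at every cell -> ACCEPT
  (0,0)=0 (2,3)=0 (3,1)=0 (3,3)=1 -> step gives (2,2)='1' but target has '0' -> reject
  (0,0)=0 (2,3)=0 (3,1)=1 (3,3)=0 -> step gives (2,1)='1' but target has '0' -> reject
  (0,0)=0 (2,3)=0 (3,1)=1 (3,3)=1 -> step gives (2,1)='1' but target has '0' -> reject
  (0,0)=0 (2,3)=1 (3,1)=0 (3,3)=0 -> step gives (1,2)='0' but target has '1' -> reject
  (0,0)=0 (2,3)=1 (3,1)=0 (3,3)=1 -> step gives (1,2)='0' but target has '1' -> reject
  (0,0)=0 (2,3)=1 (3,1)=1 (3,3)=0 -> step gives (1,2)='0' but target has '1' -> reject
  (0,0)=0 (2,3)=1 (3,1)=1 (3,3)=1 -> step gives (1,2)='0' but target has '1' -> reject
  (0,0)=1 (2,3)=0 (3,1)=0 (3,3)=0 -> step gives (0,1)='1' but target has '0' -> reject
  (0,0)=1 (2,3)=0 (3,1)=0 (3,3)=1 -> step gives (0,1)='1' but target has '0' -> reject
  (0,0)=1 (2,3)=0 (3,1)=1 (3,3)=0 -> step gives (0,1)='1' but target has '0' -> reject
  (0,0)=1 (2,3)=0 (3,1)=1 (3,3)=1 -> step gives (0,1)='1' but target has '0' -> reject
  (0,0)=1 (2,3)=1 (3,1)=0 (3,3)=0 -> step gives (0,1)='1' but target has '0' -> reject
  (0,0)=1 (2,3)=1 (3,1)=0 (3,3)=1 -> step gives (0,1)='1' but target has '0' -> reject
  (0,0)=1 (2,3)=1 (3,1)=1 (3,3)=0 -> step gives (0,1)='1' but target has '0' -> reject
  (0,0)=1 (2,3)=1 (3,1)=1 (3,3)=1 -> step gives (0,1)='1' but target has '0' -> reject
Unique solution: (0,0)=dead, (2,3)=dead, (3,1)=dead, (3,3)=dead.
Check: live-neighbor counts of every cell in the completed generation 0:
022210
033421
021210
122222
101101
111111
Applying B3/S23 to generation 0 with these counts gives:
001100
011000
000000
000000
000000
000000
which matches the target exactly.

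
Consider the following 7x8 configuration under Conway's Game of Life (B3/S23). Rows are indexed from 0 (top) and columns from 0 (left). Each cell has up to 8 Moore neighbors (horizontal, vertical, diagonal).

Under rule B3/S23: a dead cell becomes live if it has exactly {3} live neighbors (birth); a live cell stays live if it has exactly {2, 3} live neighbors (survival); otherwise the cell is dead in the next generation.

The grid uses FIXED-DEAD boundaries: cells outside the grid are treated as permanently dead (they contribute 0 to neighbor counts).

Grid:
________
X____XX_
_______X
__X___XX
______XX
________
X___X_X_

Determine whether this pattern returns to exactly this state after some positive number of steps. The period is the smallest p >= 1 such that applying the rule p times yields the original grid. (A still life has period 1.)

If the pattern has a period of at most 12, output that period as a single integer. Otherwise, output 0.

Simulating and comparing each generation to the original:
Gen 0 (original, given above): 12 live cells
Gen 1: 8 live cells, differs from original
Gen 2: 8 live cells, differs from original
Gen 3: 7 live cells, differs from original
Gen 4: 6 live cells, differs from original
Gen 5: 7 live cells, differs from original
Gen 6: 4 live cells, differs from original
Gen 7: 0 live cells, differs from original
Gen 8: 0 live cells, differs from original
Gen 9: 0 live cells, differs from original
Gen 10: 0 live cells, differs from original
Gen 11: 0 live cells, differs from original
Gen 12: 0 live cells, differs from original
No period found within 12 steps.

Answer: 0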